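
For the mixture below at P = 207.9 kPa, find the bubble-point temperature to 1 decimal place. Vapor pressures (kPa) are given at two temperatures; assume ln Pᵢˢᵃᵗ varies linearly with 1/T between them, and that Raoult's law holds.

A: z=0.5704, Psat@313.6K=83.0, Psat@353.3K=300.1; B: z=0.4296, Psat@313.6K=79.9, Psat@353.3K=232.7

Bubble-point temperature: ΣzᵢPᵢˢᵃᵗ(T) = P. Interpolate ln Pᵢˢᵃᵗ = aᵢ + bᵢ/T.
  T = 313.6 K: ΣzᵢPᵢˢᵃᵗ = 81.67 kPa
  T = 353.3 K: ΣzᵢPᵢˢᵃᵗ = 271.14 kPa
  T = 333.5 K: ΣzᵢPᵢˢᵃᵗ = 154.24 kPa
  T = 343.4 K: ΣzᵢPᵢˢᵃᵗ = 206.11 kPa
  T = 348.4 K: ΣzᵢPᵢˢᵃᵗ = 237.17 kPa
  T = 345.9 K: ΣzᵢPᵢˢᵃᵗ = 221.20 kPa
Interpolating between 343.4 K and 345.9 K gives T ≈ 343.7 K.

T = 343.7 K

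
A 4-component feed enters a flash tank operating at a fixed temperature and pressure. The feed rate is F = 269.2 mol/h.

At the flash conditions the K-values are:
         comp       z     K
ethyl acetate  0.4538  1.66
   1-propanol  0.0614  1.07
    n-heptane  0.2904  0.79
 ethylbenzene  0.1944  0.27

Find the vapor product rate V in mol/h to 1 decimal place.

V = 86.9 mol/h

Material balance + equilibrium reduce to Σ zᵢ(Kᵢ−1)/(1+ψ(Kᵢ−1)) = 0.
Feasibility: ΣzᵢKᵢ = 1.1009, Σzᵢ/Kᵢ = 1.4184 — both > 1, two phases present.
Newton–Raphson from ψ = 0.32:
  ψ = 0.3200: g = 0.00094, g' = -0.3261 → ψ = 0.3229
Converged at ψ = 0.3229.
Then V = ψ·F = 0.3229·269.2 = 86.9 mol/h and L = F − V = 182.3 mol/h.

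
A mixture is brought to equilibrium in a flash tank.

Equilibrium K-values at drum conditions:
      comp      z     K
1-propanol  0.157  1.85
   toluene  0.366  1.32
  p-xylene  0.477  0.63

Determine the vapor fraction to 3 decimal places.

Material balance + equilibrium reduce to Σ zᵢ(Kᵢ−1)/(1+ψ(Kᵢ−1)) = 0.
g(0) = ΣzᵢKᵢ − 1 = 0.074 and g(1) = 1 − Σzᵢ/Kᵢ = -0.119, so a root lies in (0, 1).
Iterate (Newton) starting at ψ = 0.48:
  ψ = 0.480: g = -0.0183, g' = -0.182 → ψ = 0.379
  ψ = 0.379: g = 0.0000, g' = -0.183 → ψ = 0.380
Converged at ψ = 0.380.

ψ = 0.380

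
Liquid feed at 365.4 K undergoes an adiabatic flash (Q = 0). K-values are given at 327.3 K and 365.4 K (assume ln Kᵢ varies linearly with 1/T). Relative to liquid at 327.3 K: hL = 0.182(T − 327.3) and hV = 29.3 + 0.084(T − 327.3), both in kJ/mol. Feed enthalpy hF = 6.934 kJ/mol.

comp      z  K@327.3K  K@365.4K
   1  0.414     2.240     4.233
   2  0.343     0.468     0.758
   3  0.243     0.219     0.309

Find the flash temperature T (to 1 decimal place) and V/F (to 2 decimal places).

T = 329.7 K, V/F = 0.22

Adiabatic flash: solve Rachford–Rice at each trial T, then check hF = ψ·hV(T) + (1−ψ)·hL(T).
  T = 327.3 K: K = (2.240, 0.468, 0.219), RR gives ψ = 0.176, H_out = 5.158 kJ/mol
  T = 365.4 K: K = (4.233, 0.758, 0.309), RR gives ψ = 0.683, H_out = 24.389 kJ/mol
  T = 346.4 K: K = (3.136, 0.604, 0.263), RR gives ψ = 0.470, H_out = 16.375 kJ/mol
  T = 336.9 K: K = (2.666, 0.534, 0.241), RR gives ψ = 0.342, H_out = 11.441 kJ/mol
  T = 332.1 K: K = (2.447, 0.500, 0.230), RR gives ψ = 0.265, H_out = 8.521 kJ/mol
  T = 329.7 K: K = (2.342, 0.484, 0.224), RR gives ψ = 0.223, H_out = 6.905 kJ/mol
Linear interpolation between T = 329.7 (H_out = 6.905) and T = 332.1 (H_out = 8.521) on hF = 6.934 gives T ≈ 329.7 K, at which ψ = 0.22.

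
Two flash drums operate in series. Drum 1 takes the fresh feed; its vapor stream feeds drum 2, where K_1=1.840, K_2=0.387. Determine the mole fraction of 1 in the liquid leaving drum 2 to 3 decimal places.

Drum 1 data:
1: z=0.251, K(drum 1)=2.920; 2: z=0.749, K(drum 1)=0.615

x_1 (drum 2) = 0.422

Drum 1:
Newton iteration, ψ₁⁰ = 0.55:
  ψ₁ = 0.550: g = -0.1314, g' = -0.398 → ψ₁ = 0.219
  ψ₁ = 0.219: g = 0.0241, g' = -0.591 → ψ₁ = 0.260
  ψ₁ = 0.260: g = 0.0009, g' = -0.549 → ψ₁ = 0.262
Converged at ψ₁ = 0.262.
Drum-1 compositions:
  1: x = 0.167, y = 0.488
  2: x = 0.833, y = 0.512
Drum-2 feed = drum-1 vapor: z₂ = (0.4877, 0.5123).
Drum 2:
Binary case is linear: z₁(K₁−1)(1+ψ₂(K₂−1)) + z₂(K₂−1)(1+ψ₂(K₁−1)) = 0
⇒ ψ₂ = [z₁(K₁−1)+z₂(K₂−1)] / [−(K₁−1)(K₂−1)] = 0.0957/0.5149 = 0.186
  1: x = 0.422, y = 0.776
  2: x = 0.578, y = 0.224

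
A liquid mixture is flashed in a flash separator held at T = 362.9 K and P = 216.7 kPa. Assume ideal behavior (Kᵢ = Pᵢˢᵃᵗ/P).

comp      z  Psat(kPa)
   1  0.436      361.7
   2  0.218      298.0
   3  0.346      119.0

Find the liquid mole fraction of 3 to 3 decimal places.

x_3 = 0.554

Raoult's law: Kᵢ = Pᵢˢᵃᵗ/P = Pᵢˢᵃᵗ/216.7.
  K_1 = 361.7/216.7 = 1.66913, K_2 = 298.0/216.7 = 1.37517, K_3 = 119.0/216.7 = 0.54915
Let ψ = V/F and solve Σ zᵢ(Kᵢ−1)/(1+ψ(Kᵢ−1)) = 0.
Feasibility: ΣzᵢKᵢ = 1.218, Σzᵢ/Kᵢ = 1.050 — both > 1, two phases present.
Iterate (Newton) starting at ψ = 0.5:
  ψ = 0.500: g = 0.0861, g' = -0.249 → ψ = 0.846
  ψ = 0.846: g = -0.0039, g' = -0.281 → ψ = 0.832
Converged at ψ = 0.832.
Compositions from xᵢ = zᵢ/(1+ψ(Kᵢ−1)), yᵢ = Kᵢxᵢ:
  1: x = 0.280, y = 0.467
  2: x = 0.166, y = 0.228
  3: x = 0.554, y = 0.304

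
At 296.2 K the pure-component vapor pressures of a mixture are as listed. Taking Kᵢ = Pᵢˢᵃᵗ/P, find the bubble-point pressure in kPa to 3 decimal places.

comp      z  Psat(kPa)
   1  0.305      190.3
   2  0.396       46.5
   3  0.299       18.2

Pbub = 81.897 kPa

At the bubble point ψ → 0, so ΣzᵢKᵢ = 1 with Kᵢ = Pᵢˢᵃᵗ/P ⇒ P = ΣzᵢPᵢˢᵃᵗ.
P = 0.305·190.3 + 0.396·46.5 + 0.299·18.2 = 81.897 kPa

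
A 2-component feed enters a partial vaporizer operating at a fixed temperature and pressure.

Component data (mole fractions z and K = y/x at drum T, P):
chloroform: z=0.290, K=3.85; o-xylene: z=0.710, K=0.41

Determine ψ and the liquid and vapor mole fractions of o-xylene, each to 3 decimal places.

Let ψ = V/F and solve Σ zᵢ(Kᵢ−1)/(1+ψ(Kᵢ−1)) = 0.
g(0) = ΣzᵢKᵢ − 1 = 0.408 and g(1) = 1 − Σzᵢ/Kᵢ = -0.807, so a root lies in (0, 1).
Binary case is linear: z₁(K₁−1)(1+ψ(K₂−1)) + z₂(K₂−1)(1+ψ(K₁−1)) = 0
⇒ ψ = [z₁(K₁−1)+z₂(K₂−1)] / [−(K₁−1)(K₂−1)] = 0.4076/1.6815 = 0.242
Compositions from xᵢ = zᵢ/(1+ψ(Kᵢ−1)), yᵢ = Kᵢxᵢ:
  chloroform: x = 0.172, y = 0.660
  o-xylene: x = 0.828, y = 0.340

ψ = 0.242, x_o-xylene = 0.828, y_o-xylene = 0.340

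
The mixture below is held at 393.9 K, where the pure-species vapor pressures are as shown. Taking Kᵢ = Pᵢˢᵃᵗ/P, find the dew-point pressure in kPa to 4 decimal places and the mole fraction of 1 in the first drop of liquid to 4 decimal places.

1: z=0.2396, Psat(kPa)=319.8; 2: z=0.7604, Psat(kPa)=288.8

At the dew point ψ → 1, so Σzᵢ/Kᵢ = 1 with Kᵢ = Pᵢˢᵃᵗ/P ⇒ 1/P = Σzᵢ/Pᵢˢᵃᵗ.
1/P = 0.2396/319.8 + 0.7604/288.8 = 0.0033822 ⇒ P = 295.6671 kPa
xᵢ = zᵢP/Pᵢˢᵃᵗ ⇒ x_1 = 0.2396·295.6671/319.8 = 0.2215

Pdew = 295.6671 kPa, x_1 = 0.2215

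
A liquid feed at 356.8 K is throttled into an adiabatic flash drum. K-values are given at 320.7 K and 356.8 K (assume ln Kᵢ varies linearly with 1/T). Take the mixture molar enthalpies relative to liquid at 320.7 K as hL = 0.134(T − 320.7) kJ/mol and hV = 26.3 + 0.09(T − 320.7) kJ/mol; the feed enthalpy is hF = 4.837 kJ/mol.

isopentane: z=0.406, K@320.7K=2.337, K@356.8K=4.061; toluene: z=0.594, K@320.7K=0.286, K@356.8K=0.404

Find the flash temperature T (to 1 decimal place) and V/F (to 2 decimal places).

Adiabatic flash: solve Rachford–Rice at each trial T, then check hF = ψ·hV(T) + (1−ψ)·hL(T).
  T = 320.7 K: K = (2.337, 0.286), RR gives ψ = 0.124, H_out = 3.270 kJ/mol
  T = 356.8 K: K = (4.061, 0.404), RR gives ψ = 0.487, H_out = 16.876 kJ/mol
  T = 338.8 K: K = (3.129, 0.343), RR gives ψ = 0.339, H_out = 11.075 kJ/mol
  T = 329.8 K: K = (2.717, 0.314), RR gives ψ = 0.246, H_out = 7.594 kJ/mol
  T = 325.2 K: K = (2.520, 0.300), RR gives ψ = 0.189, H_out = 5.541 kJ/mol
  T = 322.9 K: K = (2.426, 0.293), RR gives ψ = 0.157, H_out = 4.418 kJ/mol
  T = 324.0 K: K = (2.471, 0.296), RR gives ψ = 0.173, H_out = 4.965 kJ/mol
Linear interpolation between T = 322.9 (H_out = 4.418) and T = 324.0 (H_out = 4.965) on hF = 4.837 gives T ≈ 323.7 K, at which ψ = 0.17.

T = 323.7 K, V/F = 0.17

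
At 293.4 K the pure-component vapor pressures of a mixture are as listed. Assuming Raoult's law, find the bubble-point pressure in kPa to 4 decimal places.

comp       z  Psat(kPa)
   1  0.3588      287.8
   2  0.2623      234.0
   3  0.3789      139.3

Pbub = 217.4216 kPa

At the bubble point ψ → 0, so ΣzᵢKᵢ = 1 with Kᵢ = Pᵢˢᵃᵗ/P ⇒ P = ΣzᵢPᵢˢᵃᵗ.
P = 0.3588·287.8 + 0.2623·234.0 + 0.3789·139.3 = 217.4216 kPa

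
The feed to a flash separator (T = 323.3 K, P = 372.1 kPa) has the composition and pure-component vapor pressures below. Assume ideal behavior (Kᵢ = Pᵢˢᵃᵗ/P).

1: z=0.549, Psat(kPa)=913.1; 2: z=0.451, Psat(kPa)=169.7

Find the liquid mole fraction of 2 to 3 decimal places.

x_2 = 0.728

Raoult's law: Kᵢ = Pᵢˢᵃᵗ/P = Pᵢˢᵃᵗ/372.1.
  K_1 = 913.1/372.1 = 2.45391, K_2 = 169.7/372.1 = 0.45606
Material balance + equilibrium reduce to Σ zᵢ(Kᵢ−1)/(1+V/F(Kᵢ−1)) = 0.
Check two-phase: ΣzᵢKᵢ = 1.553 > 1 and Σzᵢ/Kᵢ = 1.213 > 1, so g(0) = 0.553 > 0 and g(1) = -0.213 < 0.
Newton iteration, V/F⁰ = 0.66:
  V/F = 0.660: g = 0.0246, g' = -0.627 → V/F = 0.699
Converged at V/F = 0.699.
Compositions from xᵢ = zᵢ/(1+V/F(Kᵢ−1)), yᵢ = Kᵢxᵢ:
  1: x = 0.272, y = 0.668
  2: x = 0.728, y = 0.332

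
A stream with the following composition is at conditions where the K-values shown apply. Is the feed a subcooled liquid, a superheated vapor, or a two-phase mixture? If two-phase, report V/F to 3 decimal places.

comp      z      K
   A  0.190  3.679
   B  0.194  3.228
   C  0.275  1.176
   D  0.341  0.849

superheated vapor

ΣzᵢKᵢ = 1.938; Σzᵢ/Kᵢ = 0.747.
Since Σzᵢ/Kᵢ < 1 the mixture is above its dew point — single vapor phase.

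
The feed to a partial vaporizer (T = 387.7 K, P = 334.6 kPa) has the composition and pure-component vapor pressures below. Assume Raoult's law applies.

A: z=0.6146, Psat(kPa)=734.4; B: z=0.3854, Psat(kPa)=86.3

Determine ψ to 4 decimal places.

Raoult's law: Kᵢ = Pᵢˢᵃᵗ/P = Pᵢˢᵃᵗ/334.6.
  K_A = 734.4/334.6 = 2.194860, K_B = 86.3/334.6 = 0.257920
Material balance + equilibrium reduce to Σ zᵢ(Kᵢ−1)/(1+ψ(Kᵢ−1)) = 0.
Feasibility: ΣzᵢKᵢ = 1.4484, Σzᵢ/Kᵢ = 1.7743 — both > 1, two phases present.
Binary case is linear: z₁(K₁−1)(1+ψ(K₂−1)) + z₂(K₂−1)(1+ψ(K₁−1)) = 0
⇒ ψ = [z₁(K₁−1)+z₂(K₂−1)] / [−(K₁−1)(K₂−1)] = 0.44836/0.88668 = 0.5057

ψ = 0.5057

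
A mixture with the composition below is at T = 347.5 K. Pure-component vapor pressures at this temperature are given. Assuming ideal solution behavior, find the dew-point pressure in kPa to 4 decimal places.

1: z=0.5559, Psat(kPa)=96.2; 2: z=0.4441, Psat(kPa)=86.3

At the dew point ψ → 1, so Σzᵢ/Kᵢ = 1 with Kᵢ = Pᵢˢᵃᵗ/P ⇒ 1/P = Σzᵢ/Pᵢˢᵃᵗ.
1/P = 0.5559/96.2 + 0.4441/86.3 = 0.0109246 ⇒ P = 91.5366 kPa

Pdew = 91.5366 kPa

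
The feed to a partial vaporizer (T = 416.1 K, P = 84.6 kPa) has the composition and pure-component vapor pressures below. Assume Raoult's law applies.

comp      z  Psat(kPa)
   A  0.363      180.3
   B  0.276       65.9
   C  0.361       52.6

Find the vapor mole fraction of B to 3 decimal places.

y_B = 0.247

Raoult's law: Kᵢ = Pᵢˢᵃᵗ/P = Pᵢˢᵃᵗ/84.6.
  K_A = 180.3/84.6 = 2.13121, K_B = 65.9/84.6 = 0.77896, K_C = 52.6/84.6 = 0.62175
Material balance + equilibrium reduce to Σ zᵢ(Kᵢ−1)/(1+β(Kᵢ−1)) = 0.
g(0) = ΣzᵢKᵢ − 1 = 0.213 and g(1) = 1 − Σzᵢ/Kᵢ = -0.105, so a root lies in (0, 1).
Newton iteration, β⁰ = 0.36:
  β = 0.360: g = 0.0674, g' = -0.320 → β = 0.571
  β = 0.571: g = 0.0055, g' = -0.273 → β = 0.591
Converged at β = 0.591.
Compositions from xᵢ = zᵢ/(1+β(Kᵢ−1)), yᵢ = Kᵢxᵢ:
  A: x = 0.218, y = 0.464
  B: x = 0.317, y = 0.247
  C: x = 0.465, y = 0.289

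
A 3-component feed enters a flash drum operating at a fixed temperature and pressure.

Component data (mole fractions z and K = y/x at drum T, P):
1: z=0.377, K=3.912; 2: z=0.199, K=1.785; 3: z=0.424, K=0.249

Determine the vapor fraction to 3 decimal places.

ψ = 0.541

Material balance + equilibrium reduce to Σ zᵢ(Kᵢ−1)/(1+ψ(Kᵢ−1)) = 0.
Check two-phase: ΣzᵢKᵢ = 1.936 > 1 and Σzᵢ/Kᵢ = 1.911 > 1, so g(0) = 0.936 > 0 and g(1) = -0.911 < 0.
Newton iteration, ψ⁰ = 0.5:
  ψ = 0.500: g = 0.0493, g' = -1.206 → ψ = 0.541
Converged at ψ = 0.541.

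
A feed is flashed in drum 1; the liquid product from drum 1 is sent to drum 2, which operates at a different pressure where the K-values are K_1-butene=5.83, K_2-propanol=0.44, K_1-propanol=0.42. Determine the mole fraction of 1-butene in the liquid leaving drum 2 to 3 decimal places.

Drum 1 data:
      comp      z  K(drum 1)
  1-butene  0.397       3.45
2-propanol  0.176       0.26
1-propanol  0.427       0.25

x_1-butene (drum 2) = 0.106

Drum 1:
Rachford–Rice: g(ψ₁) = Σ zᵢ(Kᵢ−1)/(1+ψ₁(Kᵢ−1)) = 0.
Feasibility: ΣzᵢKᵢ = 1.522, Σzᵢ/Kᵢ = 2.500 — both > 1, two phases present.
Newton iteration, ψ₁⁰ = 0.5:
  ψ₁ = 0.500: g = -0.2820, g' = -1.339 → ψ₁ = 0.289
  ψ₁ = 0.289: g = -0.0057, g' = -1.364 → ψ₁ = 0.285
Converged at ψ₁ = 0.285.
Drum-1 compositions:
  1-butene: x = 0.234, y = 0.806
  2-propanol: x = 0.223, y = 0.058
  1-propanol: x = 0.543, y = 0.136
Drum-2 feed = drum-1 liquid: z₂ = (0.2337, 0.2231, 0.5432).
Drum 2:
Newton–Raphson from ψ₂ = 0.41:
  ψ₂ = 0.410: g = -0.1968, g' = -1.046 → ψ₂ = 0.222
  ψ₂ = 0.222: g = 0.0406, g' = -1.602 → ψ₂ = 0.247
  ψ₂ = 0.247: g = 0.0017, g' = -1.476 → ψ₂ = 0.248
Converged at ψ₂ = 0.248.
  1-butene: x = 0.106, y = 0.619
  2-propanol: x = 0.259, y = 0.114
  1-propanol: x = 0.635, y = 0.267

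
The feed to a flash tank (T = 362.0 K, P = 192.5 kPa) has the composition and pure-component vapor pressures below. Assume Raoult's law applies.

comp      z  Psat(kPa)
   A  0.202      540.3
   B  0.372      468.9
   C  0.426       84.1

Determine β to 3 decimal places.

β = 0.746

Raoult's law: Kᵢ = Pᵢˢᵃᵗ/P = Pᵢˢᵃᵗ/192.5.
  K_A = 540.3/192.5 = 2.80675, K_B = 468.9/192.5 = 2.43584, K_C = 84.1/192.5 = 0.43688
Let β = V/F and solve Σ zᵢ(Kᵢ−1)/(1+β(Kᵢ−1)) = 0.
Check two-phase: ΣzᵢKᵢ = 1.659 > 1 and Σzᵢ/Kᵢ = 1.200 > 1, so g(0) = 0.659 > 0 and g(1) = -0.200 < 0.
Newton–Raphson from β = 0.5:
  β = 0.500: g = 0.1688, g' = -0.704 → β = 0.740
  β = 0.740: g = 0.0040, g' = -0.698 → β = 0.746
Converged at β = 0.746.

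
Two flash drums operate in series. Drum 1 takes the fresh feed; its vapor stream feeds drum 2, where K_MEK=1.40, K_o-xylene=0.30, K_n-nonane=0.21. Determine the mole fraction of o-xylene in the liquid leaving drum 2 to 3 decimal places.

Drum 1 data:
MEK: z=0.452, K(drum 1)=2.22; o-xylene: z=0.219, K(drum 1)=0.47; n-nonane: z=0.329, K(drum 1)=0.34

x_o-xylene (drum 2) = 0.159

Drum 1:
Material balance + equilibrium reduce to Σ zᵢ(Kᵢ−1)/(1+ψ₁(Kᵢ−1)) = 0.
g(0) = ΣzᵢKᵢ − 1 = 0.218 and g(1) = 1 − Σzᵢ/Kᵢ = -0.637, so a root lies in (0, 1).
Iterate (Newton) starting at ψ₁ = 0.5:
  ψ₁ = 0.500: g = -0.1395, g' = -0.693 → ψ₁ = 0.299
  ψ₁ = 0.299: g = -0.0041, g' = -0.671 → ψ₁ = 0.292
Converged at ψ₁ = 0.292.
Drum-1 compositions:
  MEK: x = 0.333, y = 0.740
  o-xylene: x = 0.259, y = 0.122
  n-nonane: x = 0.408, y = 0.139
Drum-2 feed = drum-1 vapor: z₂ = (0.7396, 0.1218, 0.1386).
Drum 2:
Let ψ₂ = V/F and solve Σ zᵢ(Kᵢ−1)/(1+ψ₂(Kᵢ−1)) = 0.
Check two-phase: ΣzᵢKᵢ = 1.101 > 1 and Σzᵢ/Kᵢ = 1.594 > 1, so g(0) = 0.101 > 0 and g(1) = -0.594 < 0.
Iterate (Newton) starting at ψ₂ = 0.56:
  ψ₂ = 0.560: g = -0.0949, g' = -0.519 → ψ₂ = 0.377
  ψ₂ = 0.377: g = -0.0147, g' = -0.375 → ψ₂ = 0.338
  ψ₂ = 0.338: g = -0.0004, g' = -0.355 → ψ₂ = 0.337
Converged at ψ₂ = 0.337.
  MEK: x = 0.652, y = 0.913
  o-xylene: x = 0.159, y = 0.048
  n-nonane: x = 0.189, y = 0.040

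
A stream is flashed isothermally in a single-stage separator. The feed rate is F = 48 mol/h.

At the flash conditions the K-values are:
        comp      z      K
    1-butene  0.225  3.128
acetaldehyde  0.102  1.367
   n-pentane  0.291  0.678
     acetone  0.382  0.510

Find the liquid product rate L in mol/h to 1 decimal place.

Material balance + equilibrium reduce to Σ zᵢ(Kᵢ−1)/(1+V/F(Kᵢ−1)) = 0.
Check two-phase: ΣzᵢKᵢ = 1.235 > 1 and Σzᵢ/Kᵢ = 1.325 > 1, so g(0) = 0.235 > 0 and g(1) = -0.325 < 0.
Iterate (Newton) starting at V/F = 0.5:
  V/F = 0.500: g = -0.0960, g' = -0.453 → V/F = 0.288
  V/F = 0.288: g = 0.0095, g' = -0.564 → V/F = 0.305
Converged at V/F = 0.305.
Then V = V/F·F = 0.3051·48 = 14.6 mol/h and L = F − V = 33.4 mol/h.

L = 33.4 mol/h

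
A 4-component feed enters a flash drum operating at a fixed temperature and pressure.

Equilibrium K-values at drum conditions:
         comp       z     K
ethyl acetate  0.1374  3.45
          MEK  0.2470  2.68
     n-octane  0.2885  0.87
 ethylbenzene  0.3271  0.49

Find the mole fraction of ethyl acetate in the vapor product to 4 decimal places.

y_ethyl acetate = 0.1700

Rachford–Rice: g(ψ) = Σ zᵢ(Kᵢ−1)/(1+ψ(Kᵢ−1)) = 0.
Feasibility: ΣzᵢKᵢ = 1.5473, Σzᵢ/Kᵢ = 1.1312 — both > 1, two phases present.
Iterate (Newton) starting at ψ = 0.59:
  ψ = 0.5900: g = 0.06681, g' = -0.4935 → ψ = 0.7254
  ψ = 0.7254: g = 0.00207, g' = -0.4688 → ψ = 0.7298
Converged at ψ = 0.7298.
Compositions from xᵢ = zᵢ/(1+ψ(Kᵢ−1)), yᵢ = Kᵢxᵢ:
  ethyl acetate: x = 0.0493, y = 0.1700
  MEK: x = 0.1110, y = 0.2974
  n-octane: x = 0.3187, y = 0.2773
  ethylbenzene: x = 0.5210, y = 0.2553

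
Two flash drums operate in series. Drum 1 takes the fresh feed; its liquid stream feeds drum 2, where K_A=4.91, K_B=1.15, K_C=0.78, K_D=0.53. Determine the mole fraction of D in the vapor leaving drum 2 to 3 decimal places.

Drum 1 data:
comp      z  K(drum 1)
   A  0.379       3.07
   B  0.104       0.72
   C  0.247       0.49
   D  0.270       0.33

y_D (drum 2) = 0.251

Drum 1:
Rachford–Rice: g(ψ₁) = Σ zᵢ(Kᵢ−1)/(1+ψ₁(Kᵢ−1)) = 0.
g(0) = ΣzᵢKᵢ − 1 = 0.449 and g(1) = 1 − Σzᵢ/Kᵢ = -0.590, so a root lies in (0, 1).
Newton iteration, ψ₁⁰ = 0.48:
  ψ₁ = 0.480: g = -0.0736, g' = -0.795 → ψ₁ = 0.388
  ψ₁ = 0.388: g = 0.0013, g' = -0.831 → ψ₁ = 0.389
Converged at ψ₁ = 0.389.
Drum-1 compositions:
  A: x = 0.210, y = 0.644
  B: x = 0.117, y = 0.084
  C: x = 0.308, y = 0.151
  D: x = 0.365, y = 0.121
Drum-2 feed = drum-1 liquid: z₂ = (0.2099, 0.1167, 0.3082, 0.3652).
Drum 2:
Let ψ₂ = V/F and solve Σ zᵢ(Kᵢ−1)/(1+ψ₂(Kᵢ−1)) = 0.
Feasibility: ΣzᵢKᵢ = 1.599, Σzᵢ/Kᵢ = 1.228 — both > 1, two phases present.
Iterate (Newton) starting at ψ₂ = 0.5:
  ψ₂ = 0.500: g = -0.0065, g' = -0.526 → ψ₂ = 0.488
Converged at ψ₂ = 0.488.
  A: x = 0.072, y = 0.355
  B: x = 0.109, y = 0.125
  C: x = 0.345, y = 0.269
  D: x = 0.474, y = 0.251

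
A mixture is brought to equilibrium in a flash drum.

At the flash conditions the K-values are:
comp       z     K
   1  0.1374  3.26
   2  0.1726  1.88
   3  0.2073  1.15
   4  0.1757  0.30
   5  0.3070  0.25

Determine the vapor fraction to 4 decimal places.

Newton–Raphson from ψ = 0.5:
  ψ = 0.5000: g = -0.27743, g' = -0.8690 → ψ = 0.1808
  ψ = 0.1808: g = -0.02539, g' = -0.8016 → ψ = 0.1491
  ψ = 0.1491: g = 0.00039, g' = -0.8278 → ψ = 0.1496
Converged at ψ = 0.1496.

ψ = 0.1496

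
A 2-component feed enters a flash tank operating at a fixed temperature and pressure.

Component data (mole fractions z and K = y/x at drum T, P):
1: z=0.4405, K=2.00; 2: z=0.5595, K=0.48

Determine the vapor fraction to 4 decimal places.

Material balance + equilibrium reduce to Σ zᵢ(Kᵢ−1)/(1+ψ(Kᵢ−1)) = 0.
Check two-phase: ΣzᵢKᵢ = 1.1496 > 1 and Σzᵢ/Kᵢ = 1.3859 > 1, so g(0) = 0.1496 > 0 and g(1) = -0.3859 < 0.
Newton–Raphson from ψ = 0.5:
  ψ = 0.5000: g = -0.09950, g' = -0.4721 → ψ = 0.2892
  ψ = 0.2892: g = -0.00077, g' = -0.4746 → ψ = 0.2876
Converged at ψ = 0.2876.

ψ = 0.2876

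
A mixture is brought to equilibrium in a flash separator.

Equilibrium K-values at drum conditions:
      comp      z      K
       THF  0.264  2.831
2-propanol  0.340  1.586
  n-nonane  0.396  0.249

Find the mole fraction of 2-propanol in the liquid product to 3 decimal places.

x_2-propanol = 0.273

Material balance + equilibrium reduce to Σ zᵢ(Kᵢ−1)/(1+β(Kᵢ−1)) = 0.
Check two-phase: ΣzᵢKᵢ = 1.385 > 1 and Σzᵢ/Kᵢ = 1.898 > 1, so g(0) = 0.385 > 0 and g(1) = -0.898 < 0.
Newton iteration, β⁰ = 0.65:
  β = 0.650: g = -0.2160, g' = -1.098 → β = 0.453
  β = 0.453: g = -0.0293, g' = -0.851 → β = 0.419
  β = 0.419: g = -0.0003, g' = -0.834 → β = 0.418
Converged at β = 0.418.
Compositions from xᵢ = zᵢ/(1+β(Kᵢ−1)), yᵢ = Kᵢxᵢ:
  THF: x = 0.149, y = 0.423
  2-propanol: x = 0.273, y = 0.433
  n-nonane: x = 0.577, y = 0.144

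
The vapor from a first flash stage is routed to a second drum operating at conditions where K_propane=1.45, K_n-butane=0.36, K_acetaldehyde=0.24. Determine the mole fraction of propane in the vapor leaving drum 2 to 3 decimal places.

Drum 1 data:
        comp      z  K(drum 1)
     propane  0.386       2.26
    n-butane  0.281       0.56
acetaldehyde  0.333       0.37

Drum 1:
Let ψ₁ = V/F and solve Σ zᵢ(Kᵢ−1)/(1+ψ₁(Kᵢ−1)) = 0.
g(0) = ΣzᵢKᵢ − 1 = 0.153 and g(1) = 1 − Σzᵢ/Kᵢ = -0.573, so a root lies in (0, 1).
Newton–Raphson from ψ₁ = 0.5:
  ψ₁ = 0.500: g = -0.1664, g' = -0.602 → ψ₁ = 0.223
  ψ₁ = 0.223: g = -0.0018, g' = -0.619 → ψ₁ = 0.221
Converged at ψ₁ = 0.221.
Drum-1 compositions:
  propane: x = 0.302, y = 0.683
  n-butane: x = 0.311, y = 0.174
  acetaldehyde: x = 0.387, y = 0.143
Drum-2 feed = drum-1 vapor: z₂ = (0.6826, 0.1743, 0.1431).
Drum 2:
Material balance + equilibrium reduce to Σ zᵢ(Kᵢ−1)/(1+ψ₂(Kᵢ−1)) = 0.
g(0) = ΣzᵢKᵢ − 1 = 0.087 and g(1) = 1 − Σzᵢ/Kᵢ = -0.551, so a root lies in (0, 1).
Newton iteration, ψ₂⁰ = 0.5:
  ψ₂ = 0.500: g = -0.0887, g' = -0.462 → ψ₂ = 0.308
  ψ₂ = 0.308: g = -0.0111, g' = -0.358 → ψ₂ = 0.277
  ψ₂ = 0.277: g = -0.0002, g' = -0.347 → ψ₂ = 0.276
Converged at ψ₂ = 0.276.
  propane: x = 0.607, y = 0.880
  n-butane: x = 0.212, y = 0.076
  acetaldehyde: x = 0.181, y = 0.043

y_propane (drum 2) = 0.880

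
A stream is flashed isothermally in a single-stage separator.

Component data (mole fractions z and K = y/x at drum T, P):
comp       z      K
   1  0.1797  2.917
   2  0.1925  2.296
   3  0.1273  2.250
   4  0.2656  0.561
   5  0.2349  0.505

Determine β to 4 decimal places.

β = 0.7326

Material balance + equilibrium reduce to Σ zᵢ(Kᵢ−1)/(1+β(Kᵢ−1)) = 0.
Check two-phase: ΣzᵢKᵢ = 1.5202 > 1 and Σzᵢ/Kᵢ = 1.1406 > 1, so g(0) = 0.5202 > 0 and g(1) = -0.1406 < 0.
Newton iteration, β⁰ = 0.5:
  β = 0.5000: g = 0.12129, g' = -0.5522 → β = 0.7196
  β = 0.7196: g = 0.00656, g' = -0.5066 → β = 0.7326
Converged at β = 0.7326.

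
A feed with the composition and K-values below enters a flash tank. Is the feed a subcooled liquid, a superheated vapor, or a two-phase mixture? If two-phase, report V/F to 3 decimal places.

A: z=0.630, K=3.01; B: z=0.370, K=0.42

ΣzᵢKᵢ = 2.052; Σzᵢ/Kᵢ = 1.090.
Both exceed 1, so a two-phase solution exists.
Rachford–Rice: g(ψ) = Σ zᵢ(Kᵢ−1)/(1+ψ(Kᵢ−1)) = 0.
Binary case is linear: z₁(K₁−1)(1+ψ(K₂−1)) + z₂(K₂−1)(1+ψ(K₁−1)) = 0
⇒ ψ = [z₁(K₁−1)+z₂(K₂−1)] / [−(K₁−1)(K₂−1)] = 1.0517/1.1658 = 0.902

two-phase, V/F = 0.902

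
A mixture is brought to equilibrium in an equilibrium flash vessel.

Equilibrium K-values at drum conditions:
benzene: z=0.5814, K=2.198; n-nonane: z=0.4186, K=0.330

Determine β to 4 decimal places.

Binary case is linear: z₁(K₁−1)(1+β(K₂−1)) + z₂(K₂−1)(1+β(K₁−1)) = 0
⇒ β = [z₁(K₁−1)+z₂(K₂−1)] / [−(K₁−1)(K₂−1)] = 0.41606/0.80266 = 0.5183

β = 0.5183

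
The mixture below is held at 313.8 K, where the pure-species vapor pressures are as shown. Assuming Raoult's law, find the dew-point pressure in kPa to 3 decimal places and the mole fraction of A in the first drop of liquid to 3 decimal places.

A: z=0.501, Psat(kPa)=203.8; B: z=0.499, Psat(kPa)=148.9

At the dew point ψ → 1, so Σzᵢ/Kᵢ = 1 with Kᵢ = Pᵢˢᵃᵗ/P ⇒ 1/P = Σzᵢ/Pᵢˢᵃᵗ.
1/P = 0.501/203.8 + 0.499/148.9 = 0.005810 ⇒ P = 172.131 kPa
xᵢ = zᵢP/Pᵢˢᵃᵗ ⇒ x_A = 0.501·172.131/203.8 = 0.423

Pdew = 172.131 kPa, x_A = 0.423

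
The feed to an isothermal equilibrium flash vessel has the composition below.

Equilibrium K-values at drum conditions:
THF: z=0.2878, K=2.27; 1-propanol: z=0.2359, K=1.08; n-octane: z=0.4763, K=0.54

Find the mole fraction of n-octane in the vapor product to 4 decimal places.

y_n-octane = 0.3114

Newton–Raphson from ψ = 0.64:
  ψ = 0.6400: g = -0.09094, g' = -0.3451 → ψ = 0.3765
  ψ = 0.3765: g = 0.00061, g' = -0.3613 → ψ = 0.3782
Converged at ψ = 0.3782.
Compositions from xᵢ = zᵢ/(1+ψ(Kᵢ−1)), yᵢ = Kᵢxᵢ:
  THF: x = 0.1944, y = 0.4413
  1-propanol: x = 0.2290, y = 0.2473
  n-octane: x = 0.5766, y = 0.3114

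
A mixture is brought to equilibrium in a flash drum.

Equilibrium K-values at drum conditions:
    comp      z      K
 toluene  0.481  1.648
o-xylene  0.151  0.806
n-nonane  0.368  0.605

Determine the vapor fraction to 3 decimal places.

Let ψ = V/F and solve Σ zᵢ(Kᵢ−1)/(1+ψ(Kᵢ−1)) = 0.
Check two-phase: ΣzᵢKᵢ = 1.137 > 1 and Σzᵢ/Kᵢ = 1.087 > 1, so g(0) = 0.137 > 0 and g(1) = -0.087 < 0.
Newton iteration, ψ⁰ = 0.58:
  ψ = 0.580: g = 0.0050, g' = -0.211 → ψ = 0.604
Converged at ψ = 0.604.

ψ = 0.604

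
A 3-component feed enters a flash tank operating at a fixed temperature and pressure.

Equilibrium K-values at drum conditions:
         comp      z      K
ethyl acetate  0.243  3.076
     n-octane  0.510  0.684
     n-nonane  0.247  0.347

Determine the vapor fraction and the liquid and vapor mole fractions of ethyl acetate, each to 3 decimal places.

Rachford–Rice: g(ψ) = Σ zᵢ(Kᵢ−1)/(1+ψ(Kᵢ−1)) = 0.
g(0) = ΣzᵢKᵢ − 1 = 0.182 and g(1) = 1 − Σzᵢ/Kᵢ = -0.536, so a root lies in (0, 1).
Iterate (Newton) starting at ψ = 0.5:
  ψ = 0.500: g = -0.1834, g' = -0.556 → ψ = 0.170
  ψ = 0.170: g = 0.0209, g' = -0.762 → ψ = 0.198
Converged at ψ = 0.198.
Compositions from xᵢ = zᵢ/(1+ψ(Kᵢ−1)), yᵢ = Kᵢxᵢ:
  ethyl acetate: x = 0.172, y = 0.529
  n-octane: x = 0.544, y = 0.372
  n-nonane: x = 0.284, y = 0.098

ψ = 0.198, x_ethyl acetate = 0.172, y_ethyl acetate = 0.529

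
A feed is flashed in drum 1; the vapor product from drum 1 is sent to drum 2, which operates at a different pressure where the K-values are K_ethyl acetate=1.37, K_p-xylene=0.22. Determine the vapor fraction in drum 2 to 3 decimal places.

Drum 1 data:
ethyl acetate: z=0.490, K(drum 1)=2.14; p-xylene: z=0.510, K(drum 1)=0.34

Drum 1:
Material balance + equilibrium reduce to Σ zᵢ(Kᵢ−1)/(1+ψ₁(Kᵢ−1)) = 0.
Feasibility: ΣzᵢKᵢ = 1.222, Σzᵢ/Kᵢ = 1.729 — both > 1, two phases present.
Newton iteration, ψ₁⁰ = 0.5:
  ψ₁ = 0.500: g = -0.1466, g' = -0.753 → ψ₁ = 0.305
  ψ₁ = 0.305: g = -0.0072, g' = -0.699 → ψ₁ = 0.295
Converged at ψ₁ = 0.295.
Drum-1 compositions:
  ethyl acetate: x = 0.367, y = 0.785
  p-xylene: x = 0.633, y = 0.215
Drum-2 feed = drum-1 vapor: z₂ = (0.7847, 0.2153).
Drum 2:
Rachford–Rice: g(ψ₂) = Σ zᵢ(Kᵢ−1)/(1+ψ₂(Kᵢ−1)) = 0.
Feasibility: ΣzᵢKᵢ = 1.122, Σzᵢ/Kᵢ = 1.552 — both > 1, two phases present.
Binary case is linear: z₁(K₁−1)(1+ψ₂(K₂−1)) + z₂(K₂−1)(1+ψ₂(K₁−1)) = 0
⇒ ψ₂ = [z₁(K₁−1)+z₂(K₂−1)] / [−(K₁−1)(K₂−1)] = 0.1224/0.2886 = 0.424
  ethyl acetate: x = 0.678, y = 0.929
  p-xylene: x = 0.322, y = 0.071

V/F (drum 2) = 0.424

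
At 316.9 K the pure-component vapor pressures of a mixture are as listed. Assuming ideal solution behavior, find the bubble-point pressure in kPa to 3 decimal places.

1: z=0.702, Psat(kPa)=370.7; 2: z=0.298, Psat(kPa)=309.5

At the bubble point ψ → 0, so ΣzᵢKᵢ = 1 with Kᵢ = Pᵢˢᵃᵗ/P ⇒ P = ΣzᵢPᵢˢᵃᵗ.
P = 0.702·370.7 + 0.298·309.5 = 352.462 kPa

Pbub = 352.462 kPa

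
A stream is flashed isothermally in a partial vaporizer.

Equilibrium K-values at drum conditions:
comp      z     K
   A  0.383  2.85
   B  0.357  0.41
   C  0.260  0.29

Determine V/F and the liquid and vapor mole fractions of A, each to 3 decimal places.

Iterate (Newton) starting at V/F = 0.5:
  V/F = 0.500: g = -0.2169, g' = -0.919 → V/F = 0.264
  V/F = 0.264: g = -0.0006, g' = -0.965 → V/F = 0.263
Converged at V/F = 0.263.
Compositions from xᵢ = zᵢ/(1+V/F(Kᵢ−1)), yᵢ = Kᵢxᵢ:
  A: x = 0.258, y = 0.734
  B: x = 0.423, y = 0.173
  C: x = 0.320, y = 0.093

V/F = 0.263, x_A = 0.258, y_A = 0.734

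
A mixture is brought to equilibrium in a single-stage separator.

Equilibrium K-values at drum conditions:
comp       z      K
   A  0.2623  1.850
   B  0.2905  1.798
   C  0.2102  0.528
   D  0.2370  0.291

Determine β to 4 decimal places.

Rachford–Rice: g(β) = Σ zᵢ(Kᵢ−1)/(1+β(Kᵢ−1)) = 0.
Check two-phase: ΣzᵢKᵢ = 1.1875 > 1 and Σzᵢ/Kᵢ = 1.5159 > 1, so g(0) = 0.1875 > 0 and g(1) = -0.5159 < 0.
Newton iteration, β⁰ = 0.5:
  β = 0.5000: g = -0.06801, g' = -0.5540 → β = 0.3772
  β = 0.3772: g = -0.00309, g' = -0.5093 → β = 0.3712
Converged at β = 0.3712.

β = 0.3712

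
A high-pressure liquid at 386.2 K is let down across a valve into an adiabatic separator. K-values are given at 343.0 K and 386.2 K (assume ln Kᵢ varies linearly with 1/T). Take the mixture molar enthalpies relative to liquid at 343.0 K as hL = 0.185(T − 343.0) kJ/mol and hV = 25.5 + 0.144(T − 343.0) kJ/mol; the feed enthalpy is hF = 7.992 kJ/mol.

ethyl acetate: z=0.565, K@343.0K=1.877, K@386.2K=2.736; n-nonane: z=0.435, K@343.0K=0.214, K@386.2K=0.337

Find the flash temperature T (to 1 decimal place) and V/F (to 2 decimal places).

T = 347.8 K, V/F = 0.28

Adiabatic flash: solve Rachford–Rice at each trial T, then check hF = ψ·hV(T) + (1−ψ)·hL(T).
  T = 343.0 K: K = (1.877, 0.214), RR gives ψ = 0.223, H_out = 5.682 kJ/mol
  T = 386.2 K: K = (2.736, 0.337), RR gives ψ = 0.602, H_out = 22.268 kJ/mol
  T = 364.6 K: K = (2.292, 0.272), RR gives ψ = 0.440, H_out = 14.814 kJ/mol
  T = 353.8 K: K = (2.080, 0.242), RR gives ψ = 0.343, H_out = 10.591 kJ/mol
  T = 348.4 K: K = (1.978, 0.228), RR gives ψ = 0.287, H_out = 8.249 kJ/mol
  T = 345.7 K: K = (1.927, 0.221), RR gives ψ = 0.256, H_out = 6.998 kJ/mol
  T = 347.0 K: K = (1.951, 0.224), RR gives ψ = 0.271, H_out = 7.608 kJ/mol
Linear interpolation between T = 347.0 (H_out = 7.608) and T = 348.4 (H_out = 8.249) on hF = 7.992 gives T ≈ 347.8 K, at which ψ = 0.28.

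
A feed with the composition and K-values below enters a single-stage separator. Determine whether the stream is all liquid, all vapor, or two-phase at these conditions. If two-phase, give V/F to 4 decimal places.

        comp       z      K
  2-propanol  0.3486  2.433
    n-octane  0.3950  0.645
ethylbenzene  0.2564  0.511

ΣzᵢKᵢ = 1.2339; Σzᵢ/Kᵢ = 1.2574.
Both exceed 1, so a two-phase solution exists.
Let ψ = V/F and solve Σ zᵢ(Kᵢ−1)/(1+ψ(Kᵢ−1)) = 0.
Newton iteration, ψ⁰ = 0.5:
  ψ = 0.5000: g = -0.04542, g' = -0.4240 → ψ = 0.3929
  ψ = 0.3929: g = 0.00146, g' = -0.4542 → ψ = 0.3961
Converged at ψ = 0.3961.

two-phase, V/F = 0.3961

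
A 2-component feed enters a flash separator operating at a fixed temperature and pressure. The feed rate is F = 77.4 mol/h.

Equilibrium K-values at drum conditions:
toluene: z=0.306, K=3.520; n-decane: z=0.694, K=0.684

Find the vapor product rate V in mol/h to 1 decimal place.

Let ψ = V/F and solve Σ zᵢ(Kᵢ−1)/(1+ψ(Kᵢ−1)) = 0.
Check two-phase: ΣzᵢKᵢ = 1.552 > 1 and Σzᵢ/Kᵢ = 1.102 > 1, so g(0) = 0.552 > 0 and g(1) = -0.102 < 0.
Iterate (Newton) starting at ψ = 0.55:
  ψ = 0.550: g = 0.0577, g' = -0.443 → ψ = 0.680
  ψ = 0.680: g = 0.0047, g' = -0.376 → ψ = 0.693
Converged at ψ = 0.693.
Then V = ψ·F = 0.6930·77.4 = 53.6 mol/h and L = F − V = 23.8 mol/h.

V = 53.6 mol/h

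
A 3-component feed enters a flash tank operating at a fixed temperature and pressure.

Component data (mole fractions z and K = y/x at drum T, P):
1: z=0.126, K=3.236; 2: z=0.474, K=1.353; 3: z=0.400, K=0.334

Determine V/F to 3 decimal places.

V/F = 0.277

Rachford–Rice: g(V/F) = Σ zᵢ(Kᵢ−1)/(1+V/F(Kᵢ−1)) = 0.
Feasibility: ΣzᵢKᵢ = 1.183, Σzᵢ/Kᵢ = 1.587 — both > 1, two phases present.
Newton iteration, V/F⁰ = 0.52:
  V/F = 0.520: g = -0.1359, g' = -0.592 → V/F = 0.290
  V/F = 0.290: g = -0.0077, g' = -0.553 → V/F = 0.276
  V/F = 0.276: g = 0.0000, g' = -0.556 → V/F = 0.277
Converged at V/F = 0.277.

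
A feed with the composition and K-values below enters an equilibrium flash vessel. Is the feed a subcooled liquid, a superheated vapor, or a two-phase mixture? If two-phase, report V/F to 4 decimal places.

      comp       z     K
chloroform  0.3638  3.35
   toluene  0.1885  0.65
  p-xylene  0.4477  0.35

two-phase, V/F = 0.3682

ΣzᵢKᵢ = 1.4980; Σzᵢ/Kᵢ = 1.6777.
Both exceed 1, so a two-phase solution exists.
Rachford–Rice: g(ψ) = Σ zᵢ(Kᵢ−1)/(1+ψ(Kᵢ−1)) = 0.
Newton–Raphson from ψ = 0.5:
  ψ = 0.5000: g = -0.11802, g' = -0.8738 → ψ = 0.3649
  ψ = 0.3649: g = 0.00310, g' = -0.9377 → ψ = 0.3682
Converged at ψ = 0.3682.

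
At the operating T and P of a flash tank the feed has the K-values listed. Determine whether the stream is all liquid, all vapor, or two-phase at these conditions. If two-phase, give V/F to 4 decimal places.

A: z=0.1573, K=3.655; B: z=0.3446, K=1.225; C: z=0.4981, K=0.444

two-phase, V/F = 0.2545

ΣzᵢKᵢ = 1.2182; Σzᵢ/Kᵢ = 1.4462.
Both exceed 1, so a two-phase solution exists.
Material balance + equilibrium reduce to Σ zᵢ(Kᵢ−1)/(1+ψ(Kᵢ−1)) = 0.
Newton–Raphson from ψ = 0.5:
  ψ = 0.5000: g = -0.13445, g' = -0.5142 → ψ = 0.2385
  ψ = 0.2385: g = 0.01001, g' = -0.6361 → ψ = 0.2542
  ψ = 0.2542: g = 0.00013, g' = -0.6197 → ψ = 0.2545
Converged at ψ = 0.2545.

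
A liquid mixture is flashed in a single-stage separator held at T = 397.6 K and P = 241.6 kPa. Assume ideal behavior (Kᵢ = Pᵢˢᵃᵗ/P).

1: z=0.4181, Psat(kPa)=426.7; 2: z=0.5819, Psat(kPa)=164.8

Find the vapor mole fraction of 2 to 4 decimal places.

y_2 = 0.4821

Raoult's law: Kᵢ = Pᵢˢᵃᵗ/P = Pᵢˢᵃᵗ/241.6.
  K_1 = 426.7/241.6 = 1.766142, K_2 = 164.8/241.6 = 0.682119
Material balance + equilibrium reduce to Σ zᵢ(Kᵢ−1)/(1+ψ(Kᵢ−1)) = 0.
Check two-phase: ΣzᵢKᵢ = 1.1353 > 1 and Σzᵢ/Kᵢ = 1.0898 > 1, so g(0) = 0.1353 > 0 and g(1) = -0.0898 < 0.
Iterate (Newton) starting at ψ = 0.5:
  ψ = 0.5000: g = 0.01167, g' = -0.2114 → ψ = 0.5552
  ψ = 0.5552: g = 0.00011, g' = -0.2075 → ψ = 0.5558
Converged at ψ = 0.5558.
Compositions from xᵢ = zᵢ/(1+ψ(Kᵢ−1)), yᵢ = Kᵢxᵢ:
  1: x = 0.2932, y = 0.5179
  2: x = 0.7068, y = 0.4821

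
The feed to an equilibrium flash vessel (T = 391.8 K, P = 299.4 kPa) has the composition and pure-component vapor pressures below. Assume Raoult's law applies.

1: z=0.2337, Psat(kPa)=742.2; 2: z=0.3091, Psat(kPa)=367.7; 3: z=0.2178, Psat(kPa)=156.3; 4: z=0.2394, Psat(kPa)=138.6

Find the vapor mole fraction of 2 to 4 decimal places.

Raoult's law: Kᵢ = Pᵢˢᵃᵗ/P = Pᵢˢᵃᵗ/299.4.
  K_1 = 742.2/299.4 = 2.478958, K_2 = 367.7/299.4 = 1.228123, K_3 = 156.3/299.4 = 0.522044, K_4 = 138.6/299.4 = 0.462926
Newton–Raphson from ψ = 0.44:
  ψ = 0.4400: g = -0.02672, g' = -0.3991 → ψ = 0.3730
  ψ = 0.3730: g = 0.00025, g' = -0.4076 → ψ = 0.3737
Converged at ψ = 0.3737.
Compositions from xᵢ = zᵢ/(1+ψ(Kᵢ−1)), yᵢ = Kᵢxᵢ:
  1: x = 0.1505, y = 0.3731
  2: x = 0.2848, y = 0.3498
  3: x = 0.2652, y = 0.1384
  4: x = 0.2995, y = 0.1386

y_2 = 0.3498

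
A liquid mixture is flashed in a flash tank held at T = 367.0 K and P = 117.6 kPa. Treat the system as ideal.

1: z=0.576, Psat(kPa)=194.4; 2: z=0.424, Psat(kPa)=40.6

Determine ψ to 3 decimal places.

ψ = 0.230

Raoult's law: Kᵢ = Pᵢˢᵃᵗ/P = Pᵢˢᵃᵗ/117.6.
  K_1 = 194.4/117.6 = 1.65306, K_2 = 40.6/117.6 = 0.34524
Newton iteration, ψ⁰ = 0.5:
  ψ = 0.500: g = -0.1292, g' = -0.541 → ψ = 0.261
  ψ = 0.261: g = -0.0136, g' = -0.444 → ψ = 0.231
  ψ = 0.231: g = -0.0001, g' = -0.438 → ψ = 0.230
Converged at ψ = 0.230.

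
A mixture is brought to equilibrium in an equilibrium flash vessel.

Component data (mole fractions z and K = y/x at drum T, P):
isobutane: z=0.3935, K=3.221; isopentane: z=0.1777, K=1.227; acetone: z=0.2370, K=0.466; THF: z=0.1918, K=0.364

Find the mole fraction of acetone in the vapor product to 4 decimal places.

Rachford–Rice: g(ψ) = Σ zᵢ(Kᵢ−1)/(1+ψ(Kᵢ−1)) = 0.
g(0) = ΣzᵢKᵢ − 1 = 0.6658 and g(1) = 1 − Σzᵢ/Kᵢ = -0.3025, so a root lies in (0, 1).
Newton iteration, ψ⁰ = 0.5:
  ψ = 0.5000: g = 0.09881, g' = -0.7358 → ψ = 0.6343
  ψ = 0.6343: g = 0.00223, g' = -0.7141 → ψ = 0.6374
Converged at ψ = 0.6374.
Compositions from xᵢ = zᵢ/(1+ψ(Kᵢ−1)), yᵢ = Kᵢxᵢ:
  isobutane: x = 0.1629, y = 0.5247
  isopentane: x = 0.1552, y = 0.1905
  acetone: x = 0.3593, y = 0.1674
  THF: x = 0.3226, y = 0.1174

y_acetone = 0.1674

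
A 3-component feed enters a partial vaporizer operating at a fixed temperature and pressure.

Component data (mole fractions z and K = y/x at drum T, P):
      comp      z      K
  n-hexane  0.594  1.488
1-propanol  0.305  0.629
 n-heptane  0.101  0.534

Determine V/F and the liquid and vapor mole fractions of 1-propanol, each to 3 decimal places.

V/F = 0.667, x_1-propanol = 0.405, y_1-propanol = 0.255

Material balance + equilibrium reduce to Σ zᵢ(Kᵢ−1)/(1+V/F(Kᵢ−1)) = 0.
g(0) = ΣzᵢKᵢ − 1 = 0.130 and g(1) = 1 − Σzᵢ/Kᵢ = -0.073, so a root lies in (0, 1).
Newton iteration, V/F⁰ = 0.5:
  V/F = 0.500: g = 0.0327, g' = -0.192 → V/F = 0.670
  V/F = 0.670: g = -0.0007, g' = -0.201 → V/F = 0.667
Converged at V/F = 0.667.
Compositions from xᵢ = zᵢ/(1+V/F(Kᵢ−1)), yᵢ = Kᵢxᵢ:
  n-hexane: x = 0.448, y = 0.667
  1-propanol: x = 0.405, y = 0.255
  n-heptane: x = 0.147, y = 0.078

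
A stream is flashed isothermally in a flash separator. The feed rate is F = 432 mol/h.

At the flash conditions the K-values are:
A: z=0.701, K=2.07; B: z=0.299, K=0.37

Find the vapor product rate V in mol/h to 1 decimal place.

Rachford–Rice: g(V/F) = Σ zᵢ(Kᵢ−1)/(1+V/F(Kᵢ−1)) = 0.
g(0) = ΣzᵢKᵢ − 1 = 0.562 and g(1) = 1 − Σzᵢ/Kᵢ = -0.147, so a root lies in (0, 1).
Newton–Raphson from V/F = 0.5:
  V/F = 0.500: g = 0.2137, g' = -0.594 → V/F = 0.860
  V/F = 0.860: g = -0.0205, g' = -0.783 → V/F = 0.834
  V/F = 0.834: g = -0.0004, g' = -0.751 → V/F = 0.833
Converged at V/F = 0.833.
Then V = V/F·F = 0.8333·432 = 360.0 mol/h and L = F − V = 72.0 mol/h.

V = 360.0 mol/h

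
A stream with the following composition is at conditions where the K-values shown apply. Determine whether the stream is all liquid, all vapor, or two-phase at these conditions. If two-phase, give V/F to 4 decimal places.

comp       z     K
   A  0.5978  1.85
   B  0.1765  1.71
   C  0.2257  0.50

ΣzᵢKᵢ = 1.5206; Σzᵢ/Kᵢ = 0.8778.
Since Σzᵢ/Kᵢ < 1 the mixture is above its dew point — single vapor phase.

all vapor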